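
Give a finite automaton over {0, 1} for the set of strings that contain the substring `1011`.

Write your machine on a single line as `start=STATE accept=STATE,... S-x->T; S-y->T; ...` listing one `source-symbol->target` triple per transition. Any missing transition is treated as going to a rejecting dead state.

start=S0; accept=S4; S0-0->S0; S0-1->S1; S1-0->S2; S1-1->S1; S2-0->S0; S2-1->S3; S3-0->S2; S3-1->S4; S4-0->S4; S4-1->S4

Track how much of `1011` has been matched so far: state S0 is no progress, S4 is the absorbing accept state reached once `1011` has occurred. Intermediate states record partial matches; on a mismatch, fall back to the longest reusable overlap.
A 5-state machine:
        0   1  
>  S0   S0  S1 
   S1   S2  S1 
   S2   S0  S3 
   S3   S2  S4 
 * S4   S4  S4 
(> = start, * = accepting)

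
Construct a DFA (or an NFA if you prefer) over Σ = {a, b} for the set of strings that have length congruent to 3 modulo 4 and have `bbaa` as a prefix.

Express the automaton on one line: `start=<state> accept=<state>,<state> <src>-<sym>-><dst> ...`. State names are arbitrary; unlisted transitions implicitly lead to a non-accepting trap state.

start=S0 accept=S8 S0-a->S1 S0-b->S2 S1-a->S1 S1-b->S1 S2-a->S1 S2-b->S3 S3-a->S4 S3-b->S1 S4-a->S5 S4-b->S1 S5-a->S6 S5-b->S6 S6-a->S7 S6-b->S7 S7-a->S8 S7-b->S8 S8-a->S5 S8-b->S5

Build one automaton per condition and run them in lockstep. One (4 states) tracks the input length modulo 4; the other (6 states) tracks whether the input so far still matches the prefix `bbaa`. Each combined state is a pair, one component from each; accept when both components accept. After merging equivalent states the machine shrinks.
With 9 states:
        a   b  
>  S0   S1  S2 
   S1   S1  S1 
   S2   S1  S3 
   S3   S4  S1 
   S4   S5  S1 
   S5   S6  S6 
   S6   S7  S7 
   S7   S8  S8 
 * S8   S5  S5 
(> = start, * = accepting)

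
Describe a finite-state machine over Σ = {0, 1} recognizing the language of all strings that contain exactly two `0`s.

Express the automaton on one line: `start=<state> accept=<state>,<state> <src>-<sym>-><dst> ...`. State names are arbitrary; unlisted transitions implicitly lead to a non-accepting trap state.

start=q0 accept=q2 q0-0->q1 q0-1->q0 q1-0->q2 q1-1->q1 q2-0->q3 q2-1->q2 q3-0->q3 q3-1->q3

Only the number of `0`s matters, and only up to 3. Make a chain q0 → q1 → q2 → q3 advanced by each `0` (with q3 absorbing); every other symbol self-loops. The accepting set is {q2}.
A 4-state machine:
        0   1  
>  q0   q1  q0 
   q1   q2  q1 
 * q2   q3  q2 
   q3   q3  q3 
(> = start, * = accepting)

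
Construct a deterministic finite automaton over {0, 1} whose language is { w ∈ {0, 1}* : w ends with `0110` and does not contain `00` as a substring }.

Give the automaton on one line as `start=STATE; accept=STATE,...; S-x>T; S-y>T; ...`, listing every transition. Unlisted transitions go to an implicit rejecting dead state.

start=q0; accept=q5; q0-0>q1; q0-1>q0; q1-0>q2; q1-1>q3; q2-0>q2; q2-1>q2; q3-0>q1; q3-1>q4; q4-0>q5; q4-1>q0; q5-0>q2; q5-1>q3

Run two small machines in parallel and take their product. One (5 states) tracks how much of the suffix `0110` has currently been matched; the other (3 states) tracks partial matches of the forbidden pattern `00`. Each combined state is a pair, one component from each; accept when both components accept. Minimizing collapses redundant product states.
A 6-state machine:
        0   1  
>  q0   q1  q0 
   q1   q2  q3 
   q2   q2  q2 
   q3   q1  q4 
   q4   q5  q0 
 * q5   q2  q3 
(> = start, * = accepting)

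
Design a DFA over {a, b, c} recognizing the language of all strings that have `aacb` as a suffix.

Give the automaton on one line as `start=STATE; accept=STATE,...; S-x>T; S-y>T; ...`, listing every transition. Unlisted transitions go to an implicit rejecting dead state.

start=q0; accept=q4; q0-a>q1; q0-b>q0; q0-c>q0; q1-a>q2; q1-b>q0; q1-c>q0; q2-a>q2; q2-b>q0; q2-c>q3; q3-a>q1; q3-b>q4; q3-c>q0; q4-a>q1; q4-b>q0; q4-c>q0

Let each state record the length of the longest suffix of the input read so far that is also a prefix of `aacb`. q1 means the last symbol is `a`; q2 means the last 2 symbols are `aa`; q3 means the last 3 symbols are `aac`; q4 means the last 4 symbols are `aacb`. Accept only at q4, where the string currently ends in `aacb`.
5 states suffice.
        a   b   c  
>  q0   q1  q0  q0 
   q1   q2  q0  q0 
   q2   q2  q0  q3 
   q3   q1  q4  q0 
 * q4   q1  q0  q0 
(> = start, * = accepting)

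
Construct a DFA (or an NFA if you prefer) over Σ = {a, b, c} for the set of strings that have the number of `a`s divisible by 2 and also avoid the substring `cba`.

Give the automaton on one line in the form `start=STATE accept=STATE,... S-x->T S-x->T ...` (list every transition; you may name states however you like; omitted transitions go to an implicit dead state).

start=S0 accept=S0,S2,S4 S0-a->S1 S0-b->S0 S0-c->S2 S1-a->S0 S1-b->S1 S1-c->S3 S2-a->S1 S2-b->S4 S2-c->S2 S3-a->S0 S3-b->S5 S3-c->S3 S4-a->S6 S4-b->S0 S4-c->S2 S5-a->S6 S5-b->S1 S5-c->S3 S6-a->S6 S6-b->S6 S6-c->S6

Run two small machines in parallel and take their product. The first has 2 states tracking the count of `a`s modulo 2; the second has 4 states tracking partial matches of the forbidden pattern `cba`. A product state is a pair (one from each), accepting exactly when both do. Equivalent product states are then merged.
A 7-state machine:
        a   b   c  
>* S0   S1  S0  S2 
   S1   S0  S1  S3 
 * S2   S1  S4  S2 
   S3   S0  S5  S3 
 * S4   S6  S0  S2 
   S5   S6  S1  S3 
   S6   S6  S6  S6 
(> = start, * = accepting)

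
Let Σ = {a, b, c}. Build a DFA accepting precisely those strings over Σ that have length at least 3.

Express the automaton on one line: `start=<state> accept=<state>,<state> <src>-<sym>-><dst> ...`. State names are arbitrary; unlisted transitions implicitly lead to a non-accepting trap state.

start=S0 accept=S3,S4 S0-a->S1 S0-b->S1 S0-c->S1 S1-a->S2 S1-b->S2 S1-c->S2 S2-a->S3 S2-b->S3 S2-c->S3 S3-a->S4 S3-b->S4 S3-c->S4 S4-a->S4 S4-b->S4 S4-c->S4

Count input length up to 4: every symbol moves from S0 toward S4, which means 'more than 3' and absorbs. Accept from {S3, S4}.
        a   b   c  
>  S0   S1  S1  S1 
   S1   S2  S2  S2 
   S2   S3  S3  S3 
 * S3   S4  S4  S4 
 * S4   S4  S4  S4 
(> = start, * = accepting)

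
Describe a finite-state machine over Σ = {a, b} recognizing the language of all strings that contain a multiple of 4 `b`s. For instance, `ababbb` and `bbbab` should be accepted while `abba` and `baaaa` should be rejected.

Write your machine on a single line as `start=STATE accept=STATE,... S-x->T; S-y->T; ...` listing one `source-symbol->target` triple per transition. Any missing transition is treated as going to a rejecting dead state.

The only thing that matters is how many `b`s have appeared, reduced mod 4. Use one state per residue: q0 for 0, …, q3 for 3. Reading `b` moves to the next residue; anything else stays put. q0 is accepting.
With 4 states:
        a   b  
>* q0   q0  q1 
   q1   q1  q2 
   q2   q2  q3 
   q3   q3  q0 
(> = start, * = accepting)

start=q0; accept=q0; q0-a->q0; q0-b->q1; q1-a->q1; q1-b->q2; q2-a->q2; q2-b->q3; q3-a->q3; q3-b->q0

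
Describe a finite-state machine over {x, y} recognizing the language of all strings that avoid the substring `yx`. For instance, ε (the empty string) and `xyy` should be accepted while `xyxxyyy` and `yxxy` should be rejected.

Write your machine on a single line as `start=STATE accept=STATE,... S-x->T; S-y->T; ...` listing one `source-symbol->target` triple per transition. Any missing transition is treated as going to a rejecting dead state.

start=A; accept=A,B; A-x->A; A-y->B; B-x->C; B-y->B; C-x->C; C-y->C

This is the complement of 'contains `yx`'. Use the same substring-matching states — A through C holding how much of `yx` has just been matched — but flip the accepting set: everything except the trap C accepts.
A 3-state machine:
       x  y 
>* A   A  B 
 * B   C  B 
   C   C  C 
(> = start, * = accepting)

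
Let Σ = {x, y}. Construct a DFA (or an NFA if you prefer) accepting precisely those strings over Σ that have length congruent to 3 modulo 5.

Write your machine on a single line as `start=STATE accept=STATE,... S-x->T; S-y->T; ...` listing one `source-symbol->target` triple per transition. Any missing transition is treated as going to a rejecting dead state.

start=s0; accept=s3; s0-x->s1; s0-y->s1; s1-x->s2; s1-y->s2; s2-x->s3; s2-y->s3; s3-x->s4; s3-y->s4; s4-x->s0; s4-y->s0

Count input length modulo 5: every symbol advances one step around the cycle s0 → s1 → s2 → s3 → s4 → s0. Accept at s3.
5 states suffice.
        x   y  
>  s0   s1  s1 
   s1   s2  s2 
   s2   s3  s3 
 * s3   s4  s4 
   s4   s0  s0 
(> = start, * = accepting)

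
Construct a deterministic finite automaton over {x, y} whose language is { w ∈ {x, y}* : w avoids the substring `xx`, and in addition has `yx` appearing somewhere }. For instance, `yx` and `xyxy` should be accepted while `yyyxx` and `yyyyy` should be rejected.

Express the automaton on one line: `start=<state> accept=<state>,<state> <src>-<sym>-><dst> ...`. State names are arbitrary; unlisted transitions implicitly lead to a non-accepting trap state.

start=s0 accept=s4,s5 s0-x->s1 s0-y->s2 s1-x->s3 s1-y->s2 s2-x->s4 s2-y->s2 s3-x->s3 s3-y->s3 s4-x->s3 s4-y->s5 s5-x->s4 s5-y->s5

Build one automaton per condition and run them in lockstep. One (3 states) tracks partial matches of the forbidden pattern `xx`; the other (3 states) tracks whether and how much of `yx` has been seen. Each combined state is a pair, one component from each; accept when both components accept. Equivalent product states are then merged.
A 6-state machine:
        x   y  
>  s0   s1  s2 
   s1   s3  s2 
   s2   s4  s2 
   s3   s3  s3 
 * s4   s3  s5 
 * s5   s4  s5 
(> = start, * = accepting)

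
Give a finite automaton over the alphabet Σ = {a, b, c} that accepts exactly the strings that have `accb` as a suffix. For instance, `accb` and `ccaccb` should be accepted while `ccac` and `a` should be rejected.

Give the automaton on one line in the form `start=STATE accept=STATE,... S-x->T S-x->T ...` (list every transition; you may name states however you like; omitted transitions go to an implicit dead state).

start=q0 accept=q4 q0-a->q1 q0-b->q0 q0-c->q0 q1-a->q1 q1-b->q0 q1-c->q2 q2-a->q1 q2-b->q0 q2-c->q3 q3-a->q1 q3-b->q4 q3-c->q0 q4-a->q1 q4-b->q0 q4-c->q0

Let each state record the length of the longest suffix of the input read so far that is also a prefix of `accb`. q1 means the last symbol is `a`; q2 means the last 2 symbols are `ac`; q3 means the last 3 symbols are `acc`; q4 means the last 4 symbols are `accb`. Accept only at q4, where the string currently ends in `accb`.
5 states suffice.
        a   b   c  
>  q0   q1  q0  q0 
   q1   q1  q0  q2 
   q2   q1  q0  q3 
   q3   q1  q4  q0 
 * q4   q1  q0  q0 
(> = start, * = accepting)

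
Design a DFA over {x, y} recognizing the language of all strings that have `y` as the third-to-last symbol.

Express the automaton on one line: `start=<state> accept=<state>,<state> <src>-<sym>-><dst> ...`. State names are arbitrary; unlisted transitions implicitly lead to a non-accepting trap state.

start=q0 accept=q11,q12,q13,q14 q0-x->q1 q0-y->q2 q1-x->q3 q1-y->q4 q2-x->q5 q2-y->q6 q3-x->q7 q3-y->q8 q4-x->q9 q4-y->q10 q5-x->q11 q5-y->q12 q6-x->q13 q6-y->q14 q7-x->q7 q7-y->q8 q8-x->q9 q8-y->q10 q9-x->q11 q9-y->q12 q10-x->q13 q10-y->q14 q11-x->q7 q11-y->q8 q12-x->q9 q12-y->q10 q13-x->q11 q13-y->q12 q14-x->q13 q14-y->q14

A DFA must remember the last 3 symbols (since which symbol is third-to-last isn't known until the input ends). Use one state per possible window of the last ≤3 symbols; accept from those whose window starts with `y`.
A 15-state machine:
          x    y  
>  q0     q1   q2 
   q1     q3   q4 
   q2     q5   q6 
   q3     q7   q8 
   q4     q9  q10 
   q5    q11  q12 
   q6    q13  q14 
   q7     q7   q8 
   q8     q9  q10 
   q9    q11  q12 
   q10   q13  q14 
 * q11    q7   q8 
 * q12    q9  q10 
 * q13   q11  q12 
 * q14   q13  q14 
(> = start, * = accepting)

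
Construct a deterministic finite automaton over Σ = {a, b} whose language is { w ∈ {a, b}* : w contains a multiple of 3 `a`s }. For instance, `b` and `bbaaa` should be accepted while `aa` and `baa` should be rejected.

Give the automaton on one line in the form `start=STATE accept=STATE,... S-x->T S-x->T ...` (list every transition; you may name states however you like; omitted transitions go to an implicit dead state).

Keep the running count of `a`s modulo 3: each `a` advances along the cycle s0 → s1 → s2 → s0 while other symbols loop. Accept at s0.
3 states suffice.
        a   b  
>* s0   s1  s0 
   s1   s2  s1 
   s2   s0  s2 
(> = start, * = accepting)

start=s0 accept=s0 s0-a->s1 s0-b->s0 s1-a->s2 s1-b->s1 s2-a->s0 s2-b->s2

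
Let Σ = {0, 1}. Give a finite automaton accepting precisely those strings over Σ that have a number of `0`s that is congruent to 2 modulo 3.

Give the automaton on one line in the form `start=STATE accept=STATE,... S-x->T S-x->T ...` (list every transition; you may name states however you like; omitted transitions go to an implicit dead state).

start=s0 accept=s2 s0-0->s1 s0-1->s0 s1-0->s2 s1-1->s1 s2-0->s0 s2-1->s2

The only thing that matters is how many `0`s have appeared, reduced mod 3. Use one state per residue: s0 for 0, …, s2 for 2. Reading `0` moves to the next residue; anything else stays put. s2 is accepting.
With 3 states:
        0   1  
>  s0   s1  s0 
   s1   s2  s1 
 * s2   s0  s2 
(> = start, * = accepting)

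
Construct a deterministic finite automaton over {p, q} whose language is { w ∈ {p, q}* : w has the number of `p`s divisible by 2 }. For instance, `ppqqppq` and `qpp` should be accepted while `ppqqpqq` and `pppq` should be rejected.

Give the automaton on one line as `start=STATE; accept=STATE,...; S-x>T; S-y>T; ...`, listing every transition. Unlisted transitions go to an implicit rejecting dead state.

The only thing that matters is how many `p`s have appeared, reduced mod 2. Use one state per residue: s0 for 0, …, s1 for 1. Reading `p` moves to the next residue; anything else stays put. s0 is accepting.
With 2 states:
        p   q  
>* s0   s1  s0 
   s1   s0  s1 
(> = start, * = accepting)

start=s0; accept=s0; s0-p>s1; s0-q>s0; s1-p>s0; s1-q>s1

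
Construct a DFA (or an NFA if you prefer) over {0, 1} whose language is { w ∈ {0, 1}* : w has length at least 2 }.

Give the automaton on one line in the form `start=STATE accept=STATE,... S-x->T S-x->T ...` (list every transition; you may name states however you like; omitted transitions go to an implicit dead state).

start=S0 accept=S2,S3 S0-0->S1 S0-1->S1 S1-0->S2 S1-1->S2 S2-0->S3 S2-1->S3 S3-0->S3 S3-1->S3

Count input length up to 3: every symbol moves from S0 toward S3, which means 'more than 2' and absorbs. Accept from {S2, S3}.
4 states suffice.
        0   1  
>  S0   S1  S1 
   S1   S2  S2 
 * S2   S3  S3 
 * S3   S3  S3 
(> = start, * = accepting)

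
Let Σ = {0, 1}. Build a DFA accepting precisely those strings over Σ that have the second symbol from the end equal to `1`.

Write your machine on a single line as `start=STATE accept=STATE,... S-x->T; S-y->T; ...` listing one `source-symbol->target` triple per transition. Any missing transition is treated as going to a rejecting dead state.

Because acceptance depends on a position counted from the end, the machine has to buffer the most recent 2 symbols. Make each state the string of the last up-to-2 symbols read; on input `x` shift the window left and append `x`. Accept when the buffered window has length 2 and begins with `1`.
With 7 states:
        0   1  
>  q0   q1  q2 
   q1   q3  q4 
   q2   q5  q6 
   q3   q3  q4 
   q4   q5  q6 
 * q5   q3  q4 
 * q6   q5  q6 
(> = start, * = accepting)

start=q0; accept=q5,q6; q0-0->q1; q0-1->q2; q1-0->q3; q1-1->q4; q2-0->q5; q2-1->q6; q3-0->q3; q3-1->q4; q4-0->q5; q4-1->q6; q5-0->q3; q5-1->q4; q6-0->q5; q6-1->q6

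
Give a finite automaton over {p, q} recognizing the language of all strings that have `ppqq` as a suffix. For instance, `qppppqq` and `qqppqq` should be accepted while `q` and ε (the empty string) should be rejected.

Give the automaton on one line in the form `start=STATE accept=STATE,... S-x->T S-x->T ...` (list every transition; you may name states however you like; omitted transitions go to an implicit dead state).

start=A accept=E A-p->B A-q->A B-p->C B-q->A C-p->C C-q->D D-p->B D-q->E E-p->B E-q->A

Remember how much of `ppqq` the current input suffix matches. State A means no match yet; B means the last symbol is `p`; C means the last 2 symbols are `pp`; D means the last 3 symbols are `ppq`; E means the last 4 symbols are `ppqq`. Only E accepts. On a mismatch, fall back to the longest proper suffix that is still a prefix of `ppqq`.
       p  q 
>  A   B  A 
   B   C  A 
   C   C  D 
   D   B  E 
 * E   B  A 
(> = start, * = accepting)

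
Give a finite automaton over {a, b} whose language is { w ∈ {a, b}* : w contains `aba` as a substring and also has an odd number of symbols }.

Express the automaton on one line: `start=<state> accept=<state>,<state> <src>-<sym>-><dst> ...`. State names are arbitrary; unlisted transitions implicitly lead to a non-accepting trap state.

Handle the two conditions separately and then intersect. The first has 4 states tracking whether and how much of `aba` has been seen; the second has 2 states tracking the input length modulo 2. A product state is a pair (one from each), accepting exactly when both do.
An 8-state machine:
        a   b  
>  q0   q1  q2 
   q1   q3  q4 
   q2   q3  q0 
   q3   q1  q5 
   q4   q6  q2 
   q5   q7  q0 
 * q6   q7  q7 
   q7   q6  q6 
(> = start, * = accepting)

start=q0 accept=q6 q0-a->q1 q0-b->q2 q1-a->q3 q1-b->q4 q2-a->q3 q2-b->q0 q3-a->q1 q3-b->q5 q4-a->q6 q4-b->q2 q5-a->q7 q5-b->q0 q6-a->q7 q6-b->q7 q7-a->q6 q7-b->q6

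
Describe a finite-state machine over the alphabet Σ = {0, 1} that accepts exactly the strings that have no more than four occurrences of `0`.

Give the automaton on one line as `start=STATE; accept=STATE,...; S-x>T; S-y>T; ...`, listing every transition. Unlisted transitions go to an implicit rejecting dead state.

Only the number of `0`s matters, and only up to 5. Make a chain A → B → C → D → E → F advanced by each `0` (with F absorbing); every other symbol self-loops. The accepting set is {A, B, C, D, E}.
With 6 states:
       0  1 
>* A   B  A 
 * B   C  B 
 * C   D  C 
 * D   E  D 
 * E   F  E 
   F   F  F 
(> = start, * = accepting)

start=A; accept=A,B,C,D,E; A-0>B; A-1>A; B-0>C; B-1>B; C-0>D; C-1>C; D-0>E; D-1>D; E-0>F; E-1>E; F-0>F; F-1>F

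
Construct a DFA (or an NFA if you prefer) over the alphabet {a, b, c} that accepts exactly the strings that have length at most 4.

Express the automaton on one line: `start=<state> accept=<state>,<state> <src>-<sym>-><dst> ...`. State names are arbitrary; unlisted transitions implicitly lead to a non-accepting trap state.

start=S0 accept=S0,S1,S2,S3,S4 S0-a->S1 S0-b->S1 S0-c->S1 S1-a->S2 S1-b->S2 S1-c->S2 S2-a->S3 S2-b->S3 S2-c->S3 S3-a->S4 S3-b->S4 S3-c->S4 S4-a->S5 S4-b->S5 S4-c->S5 S5-a->S5 S5-b->S5 S5-c->S5

We only need to distinguish lengths 0, 1, …, 4, and '>4'. Chain S0 → S1 → S2 → S3 → S4 → S5 on every symbol, with S5 looping. Accepting states: {S0, S1, S2, S3, S4}.
        a   b   c  
>* S0   S1  S1  S1 
 * S1   S2  S2  S2 
 * S2   S3  S3  S3 
 * S3   S4  S4  S4 
 * S4   S5  S5  S5 
   S5   S5  S5  S5 
(> = start, * = accepting)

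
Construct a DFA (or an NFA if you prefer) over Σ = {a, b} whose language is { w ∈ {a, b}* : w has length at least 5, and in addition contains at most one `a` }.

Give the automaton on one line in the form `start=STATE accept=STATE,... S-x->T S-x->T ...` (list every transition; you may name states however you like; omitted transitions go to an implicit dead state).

start=q0 accept=q13,q14,q16,q17 q0-a->q1 q0-b->q2 q1-a->q3 q1-b->q4 q2-a->q4 q2-b->q5 q3-a->q6 q3-b->q6 q4-a->q6 q4-b->q7 q5-a->q7 q5-b->q8 q6-a->q9 q6-b->q9 q7-a->q9 q7-b->q10 q8-a->q10 q8-b->q11 q9-a->q12 q9-b->q12 q10-a->q12 q10-b->q13 q11-a->q13 q11-b->q14 q12-a->q15 q12-b->q15 q13-a->q15 q13-b->q16 q14-a->q16 q14-b->q17 q15-a->q15 q15-b->q15 q16-a->q15 q16-b->q16 q17-a->q16 q17-b->q17

Build one automaton per condition and run them in lockstep. One (7 states) tracks the input length, saturating at 6; the other (3 states) tracks the count of `a`s, saturating at 2. Each combined state is a pair, one component from each; accept when both components accept.
An 18-state machine:
          a    b  
>  q0     q1   q2 
   q1     q3   q4 
   q2     q4   q5 
   q3     q6   q6 
   q4     q6   q7 
   q5     q7   q8 
   q6     q9   q9 
   q7     q9  q10 
   q8    q10  q11 
   q9    q12  q12 
   q10   q12  q13 
   q11   q13  q14 
   q12   q15  q15 
 * q13   q15  q16 
 * q14   q16  q17 
   q15   q15  q15 
 * q16   q15  q16 
 * q17   q16  q17 
(> = start, * = accepting)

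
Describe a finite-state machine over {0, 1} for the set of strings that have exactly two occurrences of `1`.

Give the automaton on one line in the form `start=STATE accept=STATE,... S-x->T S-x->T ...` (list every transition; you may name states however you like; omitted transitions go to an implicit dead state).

start=q0 accept=q2 q0-0->q0 q0-1->q1 q1-0->q1 q1-1->q2 q2-0->q2 q2-1->q3 q3-0->q3 q3-1->q3

Count `1`s, saturating at 3: states q0 through q2 mean 0 through 2 `1`s seen; q3 means more than 2. Each `1` increments (capped at q3); other symbols loop. Accept from {q2}.
4 states suffice.
        0   1  
>  q0   q0  q1 
   q1   q1  q2 
 * q2   q2  q3 
   q3   q3  q3 
(> = start, * = accepting)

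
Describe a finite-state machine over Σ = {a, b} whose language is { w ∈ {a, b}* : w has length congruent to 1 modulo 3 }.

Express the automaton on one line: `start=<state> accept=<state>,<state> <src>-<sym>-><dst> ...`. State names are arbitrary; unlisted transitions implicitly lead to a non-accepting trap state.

Only the length mod 3 matters, so use a 3-cycle: from any state, every input symbol moves to the next state, wrapping q2 back to q0. Mark q1 accepting.
With 3 states:
        a   b  
>  q0   q1  q1 
 * q1   q2  q2 
   q2   q0  q0 
(> = start, * = accepting)

start=q0 accept=q1 q0-a->q1 q0-b->q1 q1-a->q2 q1-b->q2 q2-a->q0 q2-b->q0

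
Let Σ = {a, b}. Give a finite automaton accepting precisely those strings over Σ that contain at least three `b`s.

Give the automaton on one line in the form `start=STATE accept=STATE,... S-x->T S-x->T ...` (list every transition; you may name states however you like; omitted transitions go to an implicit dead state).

start=s0 accept=s3,s4 s0-a->s0 s0-b->s1 s1-a->s1 s1-b->s2 s2-a->s2 s2-b->s3 s3-a->s3 s3-b->s4 s4-a->s4 s4-b->s4

Count `b`s, saturating at 4: states s0 through s3 mean 0 through 3 `b`s seen; s4 means more than 3. Each `b` increments (capped at s4); other symbols loop. Accept from {s3, s4}.
        a   b  
>  s0   s0  s1 
   s1   s1  s2 
   s2   s2  s3 
 * s3   s3  s4 
 * s4   s4  s4 
(> = start, * = accepting)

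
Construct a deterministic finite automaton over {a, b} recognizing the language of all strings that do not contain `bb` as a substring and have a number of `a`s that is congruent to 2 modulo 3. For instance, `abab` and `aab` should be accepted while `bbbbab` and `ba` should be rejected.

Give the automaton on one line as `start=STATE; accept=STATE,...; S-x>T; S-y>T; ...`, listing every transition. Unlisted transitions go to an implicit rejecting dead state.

Run two small machines in parallel and take their product. One (3 states) tracks partial matches of the forbidden pattern `bb`; the other (3 states) tracks the count of `a`s modulo 3. Each combined state is a pair, one component from each; accept when both components accept.
        a   b  
>  q0   q1  q2 
   q1   q3  q4 
   q2   q1  q5 
 * q3   q0  q6 
   q4   q3  q7 
   q5   q7  q5 
 * q6   q0  q8 
   q7   q8  q7 
   q8   q5  q8 
(> = start, * = accepting)

start=q0; accept=q3,q6; q0-a>q1; q0-b>q2; q1-a>q3; q1-b>q4; q2-a>q1; q2-b>q5; q3-a>q0; q3-b>q6; q4-a>q3; q4-b>q7; q5-a>q7; q5-b>q5; q6-a>q0; q6-b>q8; q7-a>q8; q7-b>q7; q8-a>q5; q8-b>q8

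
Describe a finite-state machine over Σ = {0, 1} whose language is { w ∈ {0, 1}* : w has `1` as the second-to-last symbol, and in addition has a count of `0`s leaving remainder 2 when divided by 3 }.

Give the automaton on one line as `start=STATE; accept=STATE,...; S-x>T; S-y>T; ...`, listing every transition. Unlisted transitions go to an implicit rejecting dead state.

Build one automaton per condition and run them in lockstep. The first has 7 states tracking the last 2 symbols read; the second has 3 states tracking the count of `0`s modulo 3. A product state is a pair (one from each), accepting exactly when both do.
          0    1  
>  q0     q1   q2 
   q1     q3   q4 
   q2     q5   q6 
   q3     q7   q8 
   q4     q9  q10 
   q5     q3   q4 
   q6     q5   q6 
   q7    q11  q12 
   q8    q13  q14 
 * q9     q7   q8 
   q10    q9  q10 
   q11    q3   q4 
   q12    q5   q6 
   q13   q11  q12 
 * q14   q13  q14 
(> = start, * = accepting)

start=q0; accept=q9,q14; q0-0>q1; q0-1>q2; q1-0>q3; q1-1>q4; q2-0>q5; q2-1>q6; q3-0>q7; q3-1>q8; q4-0>q9; q4-1>q10; q5-0>q3; q5-1>q4; q6-0>q5; q6-1>q6; q7-0>q11; q7-1>q12; q8-0>q13; q8-1>q14; q9-0>q7; q9-1>q8; q10-0>q9; q10-1>q10; q11-0>q3; q11-1>q4; q12-0>q5; q12-1>q6; q13-0>q11; q13-1>q12; q14-0>q13; q14-1>q14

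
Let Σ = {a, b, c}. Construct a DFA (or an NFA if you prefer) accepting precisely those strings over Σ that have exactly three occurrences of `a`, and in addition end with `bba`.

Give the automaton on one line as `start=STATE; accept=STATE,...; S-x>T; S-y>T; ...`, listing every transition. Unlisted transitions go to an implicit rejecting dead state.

start=q0; accept=q6; q0-a>q1; q0-b>q0; q0-c>q0; q1-a>q2; q1-b>q1; q1-c>q1; q2-a>q3; q2-b>q4; q2-c>q2; q3-a>q3; q3-b>q3; q3-c>q3; q4-a>q3; q4-b>q5; q4-c>q2; q5-a>q6; q5-b>q5; q5-c>q2; q6-a>q3; q6-b>q3; q6-c>q3

Build one automaton per condition and run them in lockstep. The first has 5 states tracking the count of `a`s, saturating at 4; the second has 4 states tracking how much of the suffix `bba` has currently been matched. A product state is a pair (one from each), accepting exactly when both do. After merging equivalent states the machine shrinks.
7 states suffice.
        a   b   c  
>  q0   q1  q0  q0 
   q1   q2  q1  q1 
   q2   q3  q4  q2 
   q3   q3  q3  q3 
   q4   q3  q5  q2 
   q5   q6  q5  q2 
 * q6   q3  q3  q3 
(> = start, * = accepting)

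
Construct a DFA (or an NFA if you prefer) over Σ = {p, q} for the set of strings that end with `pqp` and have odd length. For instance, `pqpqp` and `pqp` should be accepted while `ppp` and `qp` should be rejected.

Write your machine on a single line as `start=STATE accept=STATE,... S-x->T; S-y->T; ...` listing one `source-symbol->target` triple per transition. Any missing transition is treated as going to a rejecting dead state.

start=s0; accept=s6; s0-p->s1; s0-q->s2; s1-p->s3; s1-q->s4; s2-p->s3; s2-q->s0; s3-p->s1; s3-q->s5; s4-p->s6; s4-q->s2; s5-p->s7; s5-q->s0; s6-p->s3; s6-q->s4; s7-p->s1; s7-q->s5

Build one automaton per condition and run them in lockstep. One (4 states) tracks how much of the suffix `pqp` has currently been matched; the other (2 states) tracks the input length modulo 2. Each combined state is a pair, one component from each; accept when both components accept.
An 8-state machine:
        p   q  
>  s0   s1  s2 
   s1   s3  s4 
   s2   s3  s0 
   s3   s1  s5 
   s4   s6  s2 
   s5   s7  s0 
 * s6   s3  s4 
   s7   s1  s5 
(> = start, * = accepting)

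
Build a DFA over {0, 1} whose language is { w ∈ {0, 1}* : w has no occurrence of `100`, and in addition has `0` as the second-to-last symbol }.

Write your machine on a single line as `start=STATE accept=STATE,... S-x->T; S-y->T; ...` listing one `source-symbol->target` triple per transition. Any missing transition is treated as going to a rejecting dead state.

start=S0; accept=S3,S4; S0-0->S1; S0-1->S2; S1-0->S3; S1-1->S4; S2-0->S5; S2-1->S2; S3-0->S3; S3-1->S4; S4-0->S5; S4-1->S2; S5-0->S6; S5-1->S4; S6-0->S6; S6-1->S6

Build one automaton per condition and run them in lockstep. The first has 4 states tracking partial matches of the forbidden pattern `100`; the second has 7 states tracking the last 2 symbols read. A product state is a pair (one from each), accepting exactly when both do. Minimizing collapses redundant product states.
A 7-state machine:
        0   1  
>  S0   S1  S2 
   S1   S3  S4 
   S2   S5  S2 
 * S3   S3  S4 
 * S4   S5  S2 
   S5   S6  S4 
   S6   S6  S6 
(> = start, * = accepting)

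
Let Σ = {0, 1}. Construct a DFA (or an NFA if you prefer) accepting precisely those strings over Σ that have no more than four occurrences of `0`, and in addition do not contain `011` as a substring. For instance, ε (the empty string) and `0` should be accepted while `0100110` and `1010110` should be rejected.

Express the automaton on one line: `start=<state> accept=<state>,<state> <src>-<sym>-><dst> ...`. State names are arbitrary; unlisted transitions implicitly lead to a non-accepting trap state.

start=A accept=A,B,C,D,E,F,H,I,L A-0->B A-1->A B-0->C B-1->D C-0->E C-1->F D-0->C D-1->G E-0->H E-1->I F-0->E F-1->J G-0->J G-1->G H-0->K H-1->L I-0->H I-1->M J-0->M J-1->J K-0->K K-1->N L-0->K L-1->O M-0->O M-1->M N-0->K N-1->P O-0->P O-1->O P-0->P P-1->P

Build one automaton per condition and run them in lockstep. One (6 states) tracks the count of `0`s, saturating at 5; the other (4 states) tracks partial matches of the forbidden pattern `011`. Each combined state is a pair, one component from each; accept when both components accept.
16 states suffice.
       0  1 
>* A   B  A 
 * B   C  D 
 * C   E  F 
 * D   C  G 
 * E   H  I 
 * F   E  J 
   G   J  G 
 * H   K  L 
 * I   H  M 
   J   M  J 
   K   K  N 
 * L   K  O 
   M   O  M 
   N   K  P 
   O   P  O 
   P   P  P 
(> = start, * = accepting)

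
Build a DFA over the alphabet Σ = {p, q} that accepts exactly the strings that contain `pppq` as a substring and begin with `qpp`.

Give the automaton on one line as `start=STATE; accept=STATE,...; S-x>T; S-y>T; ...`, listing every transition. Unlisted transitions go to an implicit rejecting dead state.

Handle the two conditions separately and then intersect. One (5 states) tracks whether and how much of `pppq` has been seen; the other (5 states) tracks whether the input so far still matches the prefix `qpp`. Each combined state is a pair, one component from each; accept when both components accept. Minimizing collapses redundant product states.
        p   q  
>  s0   s1  s2 
   s1   s1  s1 
   s2   s3  s1 
   s3   s4  s1 
   s4   s5  s6 
   s5   s5  s7 
   s6   s8  s6 
 * s7   s7  s7 
   s8   s4  s6 
(> = start, * = accepting)

start=s0; accept=s7; s0-p>s1; s0-q>s2; s1-p>s1; s1-q>s1; s2-p>s3; s2-q>s1; s3-p>s4; s3-q>s1; s4-p>s5; s4-q>s6; s5-p>s5; s5-q>s7; s6-p>s8; s6-q>s6; s7-p>s7; s7-q>s7; s8-p>s4; s8-q>s6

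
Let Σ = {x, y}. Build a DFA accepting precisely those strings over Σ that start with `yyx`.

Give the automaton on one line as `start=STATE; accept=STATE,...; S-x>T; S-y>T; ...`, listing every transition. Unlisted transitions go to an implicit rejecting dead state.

Walk along `yyx` while the input agrees: from S0 take `y` to S1, and so on. Any deviation drops to the rejecting sink S4. Once S3 is reached the prefix is confirmed and every continuation is accepted.
5 states suffice.
        x   y  
>  S0   S4  S1 
   S1   S4  S2 
   S2   S3  S4 
 * S3   S3  S3 
   S4   S4  S4 
(> = start, * = accepting)

start=S0; accept=S3; S0-x>S4; S0-y>S1; S1-x>S4; S1-y>S2; S2-x>S3; S2-y>S4; S3-x>S3; S3-y>S3; S4-x>S4; S4-y>S4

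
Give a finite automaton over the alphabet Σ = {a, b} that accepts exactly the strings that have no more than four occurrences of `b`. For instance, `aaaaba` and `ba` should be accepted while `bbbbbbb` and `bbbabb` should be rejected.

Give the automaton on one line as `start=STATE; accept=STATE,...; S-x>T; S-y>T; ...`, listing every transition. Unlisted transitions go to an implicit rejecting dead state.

start=s0; accept=s0,s1,s2,s3,s4; s0-a>s0; s0-b>s1; s1-a>s1; s1-b>s2; s2-a>s2; s2-b>s3; s3-a>s3; s3-b>s4; s4-a>s4; s4-b>s5; s5-a>s5; s5-b>s5

Count `b`s, saturating at 5: states s0 through s4 mean 0 through 4 `b`s seen; s5 means more than 4. Each `b` increments (capped at s5); other symbols loop. Accept from {s0, s1, s2, s3, s4}.
6 states suffice.
        a   b  
>* s0   s0  s1 
 * s1   s1  s2 
 * s2   s2  s3 
 * s3   s3  s4 
 * s4   s4  s5 
   s5   s5  s5 
(> = start, * = accepting)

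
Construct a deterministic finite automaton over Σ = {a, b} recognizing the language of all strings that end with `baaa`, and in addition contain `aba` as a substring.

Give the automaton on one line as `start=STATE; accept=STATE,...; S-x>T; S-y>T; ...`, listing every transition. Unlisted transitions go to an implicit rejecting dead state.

Handle the two conditions separately and then intersect. One (5 states) tracks how much of the suffix `baaa` has currently been matched; the other (4 states) tracks whether and how much of `aba` has been seen. Each combined state is a pair, one component from each; accept when both components accept. Equivalent product states are then merged.
8 states suffice.
        a   b  
>  s0   s1  s0 
   s1   s1  s2 
   s2   s3  s0 
   s3   s4  s5 
   s4   s6  s5 
   s5   s3  s5 
 * s6   s7  s5 
   s7   s7  s5 
(> = start, * = accepting)

start=s0; accept=s6; s0-a>s1; s0-b>s0; s1-a>s1; s1-b>s2; s2-a>s3; s2-b>s0; s3-a>s4; s3-b>s5; s4-a>s6; s4-b>s5; s5-a>s3; s5-b>s5; s6-a>s7; s6-b>s5; s7-a>s7; s7-b>s5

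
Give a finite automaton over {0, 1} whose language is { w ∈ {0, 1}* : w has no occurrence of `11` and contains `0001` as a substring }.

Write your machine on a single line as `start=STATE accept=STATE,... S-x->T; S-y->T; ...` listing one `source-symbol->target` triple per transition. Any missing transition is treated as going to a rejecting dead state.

start=S0; accept=S6,S7; S0-0->S1; S0-1->S2; S1-0->S3; S1-1->S2; S2-0->S1; S2-1->S4; S3-0->S5; S3-1->S2; S4-0->S4; S4-1->S4; S5-0->S5; S5-1->S6; S6-0->S7; S6-1->S4; S7-0->S7; S7-1->S6

Run two small machines in parallel and take their product. One (3 states) tracks partial matches of the forbidden pattern `11`; the other (5 states) tracks whether and how much of `0001` has been seen. Each combined state is a pair, one component from each; accept when both components accept. After merging equivalent states the machine shrinks.
An 8-state machine:
        0   1  
>  S0   S1  S2 
   S1   S3  S2 
   S2   S1  S4 
   S3   S5  S2 
   S4   S4  S4 
   S5   S5  S6 
 * S6   S7  S4 
 * S7   S7  S6 
(> = start, * = accepting)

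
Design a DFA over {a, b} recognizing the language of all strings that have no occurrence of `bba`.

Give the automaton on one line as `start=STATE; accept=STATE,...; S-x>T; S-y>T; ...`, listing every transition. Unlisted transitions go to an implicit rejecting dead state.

This is the complement of 'contains `bba`'. Use the same substring-matching states — q0 through q3 holding how much of `bba` has just been matched — but flip the accepting set: everything except the trap q3 accepts.
        a   b  
>* q0   q0  q1 
 * q1   q0  q2 
 * q2   q3  q2 
   q3   q3  q3 
(> = start, * = accepting)

start=q0; accept=q0,q1,q2; q0-a>q0; q0-b>q1; q1-a>q0; q1-b>q2; q2-a>q3; q2-b>q2; q3-a>q3; q3-b>q3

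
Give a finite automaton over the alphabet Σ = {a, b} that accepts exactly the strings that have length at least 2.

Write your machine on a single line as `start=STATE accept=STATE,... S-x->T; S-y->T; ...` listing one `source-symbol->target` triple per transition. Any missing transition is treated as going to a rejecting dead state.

Count input length up to 3: every symbol moves from S0 toward S3, which means 'more than 2' and absorbs. Accept from {S2, S3}.
A 4-state machine:
        a   b  
>  S0   S1  S1 
   S1   S2  S2 
 * S2   S3  S3 
 * S3   S3  S3 
(> = start, * = accepting)

start=S0; accept=S2,S3; S0-a->S1; S0-b->S1; S1-a->S2; S1-b->S2; S2-a->S3; S2-b->S3; S3-a->S3; S3-b->S3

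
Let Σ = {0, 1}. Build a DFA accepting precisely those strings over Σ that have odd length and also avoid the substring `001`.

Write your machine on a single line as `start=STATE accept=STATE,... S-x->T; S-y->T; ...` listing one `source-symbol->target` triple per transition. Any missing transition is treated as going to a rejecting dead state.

start=q0; accept=q1,q2,q5; q0-0->q1; q0-1->q2; q1-0->q3; q1-1->q0; q2-0->q4; q2-1->q0; q3-0->q5; q3-1->q6; q4-0->q5; q4-1->q2; q5-0->q3; q5-1->q7; q6-0->q7; q6-1->q7; q7-0->q6; q7-1->q6

Handle the two conditions separately and then intersect. One (2 states) tracks the input length modulo 2; the other (4 states) tracks partial matches of the forbidden pattern `001`. Each combined state is a pair, one component from each; accept when both components accept.
With 8 states:
        0   1  
>  q0   q1  q2 
 * q1   q3  q0 
 * q2   q4  q0 
   q3   q5  q6 
   q4   q5  q2 
 * q5   q3  q7 
   q6   q7  q7 
   q7   q6  q6 
(> = start, * = accepting)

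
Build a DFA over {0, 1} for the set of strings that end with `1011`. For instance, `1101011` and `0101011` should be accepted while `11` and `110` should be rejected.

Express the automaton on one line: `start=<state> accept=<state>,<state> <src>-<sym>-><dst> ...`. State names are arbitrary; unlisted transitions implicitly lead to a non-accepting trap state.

Let each state record the length of the longest suffix of the input read so far that is also a prefix of `1011`. q1 means the last symbol is `1`; q2 means the last 2 symbols are `10`; q3 means the last 3 symbols are `101`; q4 means the last 4 symbols are `1011`. Accept only at q4, where the string currently ends in `1011`.
A 5-state machine:
        0   1  
>  q0   q0  q1 
   q1   q2  q1 
   q2   q0  q3 
   q3   q2  q4 
 * q4   q2  q1 
(> = start, * = accepting)

start=q0 accept=q4 q0-0->q0 q0-1->q1 q1-0->q2 q1-1->q1 q2-0->q0 q2-1->q3 q3-0->q2 q3-1->q4 q4-0->q2 q4-1->q1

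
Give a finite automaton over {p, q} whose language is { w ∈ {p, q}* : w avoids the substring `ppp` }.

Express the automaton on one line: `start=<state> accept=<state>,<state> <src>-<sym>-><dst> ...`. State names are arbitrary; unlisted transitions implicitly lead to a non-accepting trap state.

start=A accept=A,B,C A-p->B A-q->A B-p->C B-q->A C-p->D C-q->A D-p->D D-q->D

Track partial matches of the forbidden pattern `ppp`. State D is a dead state reached once `ppp` has occurred; every other state accepts. A means no part of `ppp` is currently matched.
A 4-state machine:
       p  q 
>* A   B  A 
 * B   C  A 
 * C   D  A 
   D   D  D 
(> = start, * = accepting)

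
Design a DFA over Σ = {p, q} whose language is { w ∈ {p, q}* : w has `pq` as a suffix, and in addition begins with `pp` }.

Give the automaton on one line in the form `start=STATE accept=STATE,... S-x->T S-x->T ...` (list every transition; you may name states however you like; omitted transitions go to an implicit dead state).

Run two small machines in parallel and take their product. The first has 3 states tracking how much of the suffix `pq` has currently been matched; the second has 4 states tracking whether the input so far still matches the prefix `pp`. A product state is a pair (one from each), accepting exactly when both do.
        p   q  
>  s0   s1  s2 
   s1   s3  s4 
   s2   s5  s2 
   s3   s3  s6 
   s4   s5  s2 
   s5   s5  s4 
 * s6   s3  s7 
   s7   s3  s7 
(> = start, * = accepting)

start=s0 accept=s6 s0-p->s1 s0-q->s2 s1-p->s3 s1-q->s4 s2-p->s5 s2-q->s2 s3-p->s3 s3-q->s6 s4-p->s5 s4-q->s2 s5-p->s5 s5-q->s4 s6-p->s3 s6-q->s7 s7-p->s3 s7-q->s7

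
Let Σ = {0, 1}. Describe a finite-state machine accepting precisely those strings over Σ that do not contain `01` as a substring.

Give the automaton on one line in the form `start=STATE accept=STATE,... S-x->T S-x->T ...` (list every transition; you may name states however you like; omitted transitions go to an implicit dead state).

Track partial matches of the forbidden pattern `01`. State q2 is a dead state reached once `01` has occurred; every other state accepts. q0 means no part of `01` is currently matched.
A 3-state machine:
        0   1  
>* q0   q1  q0 
 * q1   q1  q2 
   q2   q2  q2 
(> = start, * = accepting)

start=q0 accept=q0,q1 q0-0->q1 q0-1->q0 q1-0->q1 q1-1->q2 q2-0->q2 q2-1->q2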